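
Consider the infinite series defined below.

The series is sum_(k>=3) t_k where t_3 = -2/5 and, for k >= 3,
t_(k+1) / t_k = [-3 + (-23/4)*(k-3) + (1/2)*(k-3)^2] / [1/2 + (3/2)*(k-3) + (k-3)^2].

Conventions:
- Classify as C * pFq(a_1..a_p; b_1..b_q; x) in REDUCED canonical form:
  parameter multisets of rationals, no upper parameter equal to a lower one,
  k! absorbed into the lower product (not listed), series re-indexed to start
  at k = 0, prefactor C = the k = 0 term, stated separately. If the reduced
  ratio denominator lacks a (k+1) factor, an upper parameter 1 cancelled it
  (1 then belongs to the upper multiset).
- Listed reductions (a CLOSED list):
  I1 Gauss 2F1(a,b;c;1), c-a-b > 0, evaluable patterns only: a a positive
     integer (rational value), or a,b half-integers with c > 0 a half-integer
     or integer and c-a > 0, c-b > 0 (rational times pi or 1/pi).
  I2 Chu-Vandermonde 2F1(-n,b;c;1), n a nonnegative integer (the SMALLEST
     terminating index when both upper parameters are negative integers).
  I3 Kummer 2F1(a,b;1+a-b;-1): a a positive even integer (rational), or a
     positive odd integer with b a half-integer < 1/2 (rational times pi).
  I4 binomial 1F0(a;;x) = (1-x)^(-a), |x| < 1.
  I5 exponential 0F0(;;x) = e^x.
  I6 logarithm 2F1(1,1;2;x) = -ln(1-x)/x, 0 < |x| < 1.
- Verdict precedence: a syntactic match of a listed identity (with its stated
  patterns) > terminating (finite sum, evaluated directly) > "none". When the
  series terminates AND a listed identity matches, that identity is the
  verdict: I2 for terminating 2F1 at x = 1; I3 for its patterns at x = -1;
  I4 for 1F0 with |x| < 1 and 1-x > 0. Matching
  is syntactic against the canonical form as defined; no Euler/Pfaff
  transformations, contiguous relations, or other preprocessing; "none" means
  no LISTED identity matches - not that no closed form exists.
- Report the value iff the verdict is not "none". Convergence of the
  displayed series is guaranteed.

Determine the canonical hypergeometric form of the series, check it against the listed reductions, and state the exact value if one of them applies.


Canonical form: C = -2/5 times 1F0 with upper {-12}, lower {-}, x = 1/2. Verdict: the binomial series (I4) applies (the 1F0 binomial series: exponent 12, x = 1/2). Hence: -1/10240.

First insight: from the first term -2/5: the ratio is unreduced: k + 1/2 divides both sides (C = -2/5).
Consecutive-term ratio: r(k) = (1/2) * (k-12) / [(k+1)] - poly over poly, x = (1/2) from leading terms; C = -2/5 at k = 0.


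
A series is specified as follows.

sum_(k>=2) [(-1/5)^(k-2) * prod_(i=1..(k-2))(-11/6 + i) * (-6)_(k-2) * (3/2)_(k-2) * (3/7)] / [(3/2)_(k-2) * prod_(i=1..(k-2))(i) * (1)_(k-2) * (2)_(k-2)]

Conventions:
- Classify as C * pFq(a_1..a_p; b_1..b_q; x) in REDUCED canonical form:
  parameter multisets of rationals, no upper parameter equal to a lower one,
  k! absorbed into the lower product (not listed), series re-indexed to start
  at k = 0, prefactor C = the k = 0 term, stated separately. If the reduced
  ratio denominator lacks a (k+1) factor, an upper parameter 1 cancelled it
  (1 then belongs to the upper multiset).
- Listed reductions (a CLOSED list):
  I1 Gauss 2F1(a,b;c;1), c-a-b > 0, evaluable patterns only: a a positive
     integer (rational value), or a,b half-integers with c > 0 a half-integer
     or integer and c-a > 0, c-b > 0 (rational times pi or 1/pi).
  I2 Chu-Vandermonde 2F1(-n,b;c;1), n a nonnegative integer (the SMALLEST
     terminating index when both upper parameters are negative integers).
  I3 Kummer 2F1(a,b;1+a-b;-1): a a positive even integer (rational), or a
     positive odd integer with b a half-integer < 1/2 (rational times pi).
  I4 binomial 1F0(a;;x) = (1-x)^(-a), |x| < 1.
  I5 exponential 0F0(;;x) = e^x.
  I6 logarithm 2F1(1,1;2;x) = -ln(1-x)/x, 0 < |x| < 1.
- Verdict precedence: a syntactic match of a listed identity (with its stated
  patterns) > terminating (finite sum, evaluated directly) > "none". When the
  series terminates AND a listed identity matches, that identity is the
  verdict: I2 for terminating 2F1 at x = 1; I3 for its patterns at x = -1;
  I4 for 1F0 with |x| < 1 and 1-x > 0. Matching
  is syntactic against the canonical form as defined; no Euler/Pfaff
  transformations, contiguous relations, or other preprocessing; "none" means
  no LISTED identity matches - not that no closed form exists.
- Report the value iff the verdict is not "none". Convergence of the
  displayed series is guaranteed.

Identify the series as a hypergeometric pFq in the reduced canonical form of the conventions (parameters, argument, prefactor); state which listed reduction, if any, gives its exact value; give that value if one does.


Prefactor 3/7, argument -1/5: 2F2 with upper {-6, -5/6} over lower {1, 2}. Verdict: terminating - upper -6 stops the sum at k = 6; the 7 terms are added exactly. Exact value: 7450529799301/35271936000000.

Key step: with t_0 = 3/7, the running product (C = 3/7) telescopes to a rising factorial.
Ratio: r(k) = (-1/5) * (k-6) (k-5/6) / [(k+1) (k+2) (k+1)] - rational in k. x = (-1/5); t_0 = 3/7; negate the roots.


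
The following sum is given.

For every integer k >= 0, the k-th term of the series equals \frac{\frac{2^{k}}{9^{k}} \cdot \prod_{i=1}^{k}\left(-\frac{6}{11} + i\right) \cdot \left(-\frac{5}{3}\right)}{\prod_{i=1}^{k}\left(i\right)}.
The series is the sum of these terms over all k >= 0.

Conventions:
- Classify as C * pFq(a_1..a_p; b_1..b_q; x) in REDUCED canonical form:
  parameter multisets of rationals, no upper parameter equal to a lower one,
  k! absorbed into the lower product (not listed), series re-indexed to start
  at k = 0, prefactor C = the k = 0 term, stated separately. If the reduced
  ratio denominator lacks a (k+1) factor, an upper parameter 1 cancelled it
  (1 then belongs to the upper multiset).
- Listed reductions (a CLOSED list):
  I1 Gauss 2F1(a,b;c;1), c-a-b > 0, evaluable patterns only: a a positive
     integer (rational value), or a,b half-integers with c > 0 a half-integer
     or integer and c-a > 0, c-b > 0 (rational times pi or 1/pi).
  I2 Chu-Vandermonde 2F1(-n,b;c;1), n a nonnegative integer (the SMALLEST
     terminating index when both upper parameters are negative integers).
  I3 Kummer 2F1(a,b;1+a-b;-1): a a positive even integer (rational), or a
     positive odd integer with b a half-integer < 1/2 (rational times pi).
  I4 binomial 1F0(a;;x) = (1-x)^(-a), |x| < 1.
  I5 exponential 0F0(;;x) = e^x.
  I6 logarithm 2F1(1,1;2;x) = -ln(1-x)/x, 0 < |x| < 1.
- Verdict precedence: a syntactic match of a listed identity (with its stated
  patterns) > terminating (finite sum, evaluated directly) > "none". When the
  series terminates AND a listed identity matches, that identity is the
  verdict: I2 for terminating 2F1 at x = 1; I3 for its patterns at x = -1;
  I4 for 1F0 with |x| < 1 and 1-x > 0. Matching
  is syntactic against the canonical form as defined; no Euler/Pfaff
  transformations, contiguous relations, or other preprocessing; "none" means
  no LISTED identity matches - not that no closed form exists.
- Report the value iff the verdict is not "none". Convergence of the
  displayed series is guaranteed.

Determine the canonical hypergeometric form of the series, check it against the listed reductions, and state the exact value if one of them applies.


x = \frac{2}{9} here; the reduced form reads 1F0, upper {\frac{5}{11}}, lower {-}, C = -\frac{5}{3}. Verdict: the I4 binomial reduction applies (the 1F0 binomial series: exponent -5/11, x = \frac{2}{9}). Value: \left(-\frac{5}{3}\right) \cdot \left(\frac{7}{9}\right)^{-\frac{5}{11}}.

Structural cue: t_0 being -\frac{5}{3}, the two geometric factors (C = -5/3) combine into one argument.
Ratio: r(k) = \frac{2}{9} * (k+\frac{5}{11}) / [(k+1)] - rational in k, leading ratio \frac{2}{9}; with t_0 = -\frac{5}{3}, classification follows.


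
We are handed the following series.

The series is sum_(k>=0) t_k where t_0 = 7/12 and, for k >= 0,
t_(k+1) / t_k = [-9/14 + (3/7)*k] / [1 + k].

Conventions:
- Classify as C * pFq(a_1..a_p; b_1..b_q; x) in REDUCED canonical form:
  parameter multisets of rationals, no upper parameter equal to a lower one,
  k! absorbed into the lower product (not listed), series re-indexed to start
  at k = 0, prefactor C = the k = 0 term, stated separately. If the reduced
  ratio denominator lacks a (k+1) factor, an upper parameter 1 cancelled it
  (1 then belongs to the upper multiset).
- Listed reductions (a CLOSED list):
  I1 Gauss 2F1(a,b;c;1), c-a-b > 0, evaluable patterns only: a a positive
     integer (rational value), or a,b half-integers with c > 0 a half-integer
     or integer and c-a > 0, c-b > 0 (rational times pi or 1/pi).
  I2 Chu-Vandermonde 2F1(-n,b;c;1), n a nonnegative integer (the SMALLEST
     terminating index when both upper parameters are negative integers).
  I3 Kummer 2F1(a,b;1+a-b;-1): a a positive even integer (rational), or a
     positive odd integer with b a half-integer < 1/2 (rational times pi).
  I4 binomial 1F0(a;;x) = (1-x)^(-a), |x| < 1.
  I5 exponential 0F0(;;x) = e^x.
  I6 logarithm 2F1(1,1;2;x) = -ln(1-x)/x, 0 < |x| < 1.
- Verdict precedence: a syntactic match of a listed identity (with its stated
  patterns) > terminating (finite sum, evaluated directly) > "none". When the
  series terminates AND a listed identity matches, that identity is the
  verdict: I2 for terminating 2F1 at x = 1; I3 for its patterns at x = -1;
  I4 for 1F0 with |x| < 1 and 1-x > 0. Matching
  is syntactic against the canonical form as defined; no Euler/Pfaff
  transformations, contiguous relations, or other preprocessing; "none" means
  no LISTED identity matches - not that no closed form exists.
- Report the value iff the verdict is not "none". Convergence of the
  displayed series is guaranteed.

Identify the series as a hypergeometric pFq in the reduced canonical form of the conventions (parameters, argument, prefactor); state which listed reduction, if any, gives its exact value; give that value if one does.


With C = 7/12: the canonical form is 1F0(-3/2; -; 3/7). Verdict: the binomial series (I4) applies (the 1F0 binomial series: exponent 3/2, x = 3/7). Exact value: (7/12) * (4/7)^(3/2).

Structural cue: x = (3/7) and roots of the ratio polynomials (C = 7/12) are the negated parameters.
Ratio: r(k) = (3/7) * (k-3/2) / [(k+1)] - rational in k. x = (3/7); t_0 = 7/12; negate the roots.


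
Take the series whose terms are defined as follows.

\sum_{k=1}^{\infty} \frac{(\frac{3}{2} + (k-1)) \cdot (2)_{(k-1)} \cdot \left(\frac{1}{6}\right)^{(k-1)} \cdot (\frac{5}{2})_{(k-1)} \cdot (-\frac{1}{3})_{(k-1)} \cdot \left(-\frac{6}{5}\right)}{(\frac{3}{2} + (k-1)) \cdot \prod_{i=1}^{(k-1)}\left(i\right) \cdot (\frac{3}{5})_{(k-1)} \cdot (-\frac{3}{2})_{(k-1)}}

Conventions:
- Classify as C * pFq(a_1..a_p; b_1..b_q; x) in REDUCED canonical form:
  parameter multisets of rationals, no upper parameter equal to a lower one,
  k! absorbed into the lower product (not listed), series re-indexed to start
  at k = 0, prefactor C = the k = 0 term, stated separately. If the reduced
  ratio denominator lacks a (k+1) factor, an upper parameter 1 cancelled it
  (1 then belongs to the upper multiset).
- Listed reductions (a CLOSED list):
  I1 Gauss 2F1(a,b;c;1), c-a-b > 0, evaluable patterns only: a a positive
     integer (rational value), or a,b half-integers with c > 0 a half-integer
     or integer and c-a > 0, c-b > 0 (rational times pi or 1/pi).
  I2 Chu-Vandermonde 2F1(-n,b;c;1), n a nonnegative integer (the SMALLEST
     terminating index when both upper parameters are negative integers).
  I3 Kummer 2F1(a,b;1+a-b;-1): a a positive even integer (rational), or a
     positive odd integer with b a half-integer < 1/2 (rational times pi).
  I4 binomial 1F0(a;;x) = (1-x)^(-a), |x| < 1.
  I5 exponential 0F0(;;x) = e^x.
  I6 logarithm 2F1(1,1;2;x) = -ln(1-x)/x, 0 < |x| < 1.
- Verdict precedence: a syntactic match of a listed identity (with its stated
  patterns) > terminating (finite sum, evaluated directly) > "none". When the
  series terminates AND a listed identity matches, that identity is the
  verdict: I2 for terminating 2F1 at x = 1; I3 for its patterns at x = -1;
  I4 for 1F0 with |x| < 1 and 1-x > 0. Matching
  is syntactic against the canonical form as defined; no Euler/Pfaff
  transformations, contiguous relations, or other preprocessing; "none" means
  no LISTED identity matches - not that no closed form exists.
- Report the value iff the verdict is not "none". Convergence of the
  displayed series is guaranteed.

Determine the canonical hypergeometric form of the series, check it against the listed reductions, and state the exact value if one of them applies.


Prefactor -\frac{6}{5}, argument \frac{1}{6}: 3F2 with upper {-\frac{1}{3}, 2, \frac{5}{2}} over lower {-\frac{3}{2}, \frac{3}{5}}. Verdict: none - this 3F2 at x = \frac{1}{6} matches no listed pattern, and upper {-\frac{1}{3}, 2, \frac{5}{2}} holds no stopper.

First insight: with t_0 = -\frac{6}{5}, the factor k + 3/2 cancels (top and bottom), leaving C = -6/5, x = 1/6.
Adjacent-term ratio: r(k) = \frac{1}{6} * (k-\frac{1}{3}) (k+2) (k+\frac{5}{2}) / [(k-\frac{3}{2}) (k+\frac{3}{5}) (k+1)] - rational in k. x = \frac{1}{6}; t_0 = -\frac{6}{5}; negate the roots.


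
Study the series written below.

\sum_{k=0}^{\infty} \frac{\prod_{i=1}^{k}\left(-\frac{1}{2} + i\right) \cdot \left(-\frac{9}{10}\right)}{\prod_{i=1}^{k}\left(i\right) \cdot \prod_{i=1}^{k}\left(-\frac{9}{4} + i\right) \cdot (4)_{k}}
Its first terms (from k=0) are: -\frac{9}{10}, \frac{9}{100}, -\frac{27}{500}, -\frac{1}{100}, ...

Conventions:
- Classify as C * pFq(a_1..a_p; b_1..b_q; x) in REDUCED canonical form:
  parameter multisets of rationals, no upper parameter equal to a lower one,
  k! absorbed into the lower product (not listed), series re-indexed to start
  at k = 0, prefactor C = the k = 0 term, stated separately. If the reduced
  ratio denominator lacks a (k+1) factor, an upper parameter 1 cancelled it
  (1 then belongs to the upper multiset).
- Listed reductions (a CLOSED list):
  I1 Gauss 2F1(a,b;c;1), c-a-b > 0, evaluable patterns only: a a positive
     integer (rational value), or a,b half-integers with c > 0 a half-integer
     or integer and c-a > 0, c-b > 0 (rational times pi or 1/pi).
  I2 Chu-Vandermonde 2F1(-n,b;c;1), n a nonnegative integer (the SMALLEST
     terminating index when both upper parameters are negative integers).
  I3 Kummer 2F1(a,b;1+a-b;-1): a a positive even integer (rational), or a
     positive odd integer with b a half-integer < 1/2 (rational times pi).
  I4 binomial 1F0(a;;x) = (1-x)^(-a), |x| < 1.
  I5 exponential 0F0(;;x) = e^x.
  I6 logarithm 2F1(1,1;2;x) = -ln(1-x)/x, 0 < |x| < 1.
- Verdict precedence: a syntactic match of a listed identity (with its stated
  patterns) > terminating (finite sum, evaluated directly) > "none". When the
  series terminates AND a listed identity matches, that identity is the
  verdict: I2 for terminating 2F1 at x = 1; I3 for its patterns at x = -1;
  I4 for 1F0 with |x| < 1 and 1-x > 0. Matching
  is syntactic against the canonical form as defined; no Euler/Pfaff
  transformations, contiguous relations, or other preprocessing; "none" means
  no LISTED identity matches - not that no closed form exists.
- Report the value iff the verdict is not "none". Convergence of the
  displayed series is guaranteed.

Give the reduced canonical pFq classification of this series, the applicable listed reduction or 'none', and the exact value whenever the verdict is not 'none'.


With C = -\frac{9}{10}: the canonical form is 1F2(\frac{1}{2}; -\frac{5}{4}, 4; 1). Verdict: none. A 1F2 with upper {\frac{1}{2}} fits none of I1-I6 at x = 1; the sum runs forever.

Key step: with t_0 = -\frac{9}{10}, the product of the first k integers (C = -9/10) is k!.
Consecutive-term ratio: r(k) = 1 * (k+\frac{1}{2}) / [(k-\frac{5}{4}) (k+4) (k+1)] - rational; roots negated = parameters, x = 1, C = -\frac{9}{10}.


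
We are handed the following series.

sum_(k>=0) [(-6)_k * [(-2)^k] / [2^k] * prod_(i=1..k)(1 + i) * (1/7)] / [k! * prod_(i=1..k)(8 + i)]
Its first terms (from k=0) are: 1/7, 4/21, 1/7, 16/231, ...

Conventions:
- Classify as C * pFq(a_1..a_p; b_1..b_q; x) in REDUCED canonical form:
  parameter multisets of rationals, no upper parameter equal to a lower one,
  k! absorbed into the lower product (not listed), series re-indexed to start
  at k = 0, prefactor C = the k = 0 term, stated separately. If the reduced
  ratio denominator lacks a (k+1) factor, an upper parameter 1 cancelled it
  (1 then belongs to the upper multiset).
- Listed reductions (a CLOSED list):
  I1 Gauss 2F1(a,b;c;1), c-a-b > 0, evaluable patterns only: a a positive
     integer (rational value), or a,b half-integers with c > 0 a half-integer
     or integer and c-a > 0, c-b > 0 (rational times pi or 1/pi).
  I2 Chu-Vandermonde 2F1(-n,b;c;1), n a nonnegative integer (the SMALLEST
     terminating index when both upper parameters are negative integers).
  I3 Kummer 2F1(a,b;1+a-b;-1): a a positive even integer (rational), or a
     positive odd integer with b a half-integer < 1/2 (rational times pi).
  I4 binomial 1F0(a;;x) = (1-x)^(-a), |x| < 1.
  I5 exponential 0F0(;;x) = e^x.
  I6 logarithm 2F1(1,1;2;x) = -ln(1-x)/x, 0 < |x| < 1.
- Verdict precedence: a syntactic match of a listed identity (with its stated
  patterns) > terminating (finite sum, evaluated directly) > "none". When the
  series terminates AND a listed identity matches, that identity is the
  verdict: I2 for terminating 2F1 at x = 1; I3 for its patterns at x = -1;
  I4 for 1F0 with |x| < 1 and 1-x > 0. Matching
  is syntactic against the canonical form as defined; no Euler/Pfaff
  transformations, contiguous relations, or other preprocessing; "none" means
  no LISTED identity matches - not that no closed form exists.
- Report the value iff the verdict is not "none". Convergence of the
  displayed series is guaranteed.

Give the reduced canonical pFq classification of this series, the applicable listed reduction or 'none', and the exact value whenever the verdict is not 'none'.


First insight: t_0 = 1/7 here, and the two k-th powers (prefactor 1/7) combine into one argument.
Consecutive-term ratio: r(k) = (-1) * (k-6) (k+2) / [(k+9) (k+1)] - rational in k. x = (-1); t_0 = 1/7; negate the roots.

Prefactor 1/7, argument -1: 2F1 with upper {-6, 2} over lower {9}. Verdict at x = -1: Kummer (I3) matches (x = -1; c = 9 equals 1+a-b for upper {-6, 2}: listed pattern). Its exact value is 4/7.


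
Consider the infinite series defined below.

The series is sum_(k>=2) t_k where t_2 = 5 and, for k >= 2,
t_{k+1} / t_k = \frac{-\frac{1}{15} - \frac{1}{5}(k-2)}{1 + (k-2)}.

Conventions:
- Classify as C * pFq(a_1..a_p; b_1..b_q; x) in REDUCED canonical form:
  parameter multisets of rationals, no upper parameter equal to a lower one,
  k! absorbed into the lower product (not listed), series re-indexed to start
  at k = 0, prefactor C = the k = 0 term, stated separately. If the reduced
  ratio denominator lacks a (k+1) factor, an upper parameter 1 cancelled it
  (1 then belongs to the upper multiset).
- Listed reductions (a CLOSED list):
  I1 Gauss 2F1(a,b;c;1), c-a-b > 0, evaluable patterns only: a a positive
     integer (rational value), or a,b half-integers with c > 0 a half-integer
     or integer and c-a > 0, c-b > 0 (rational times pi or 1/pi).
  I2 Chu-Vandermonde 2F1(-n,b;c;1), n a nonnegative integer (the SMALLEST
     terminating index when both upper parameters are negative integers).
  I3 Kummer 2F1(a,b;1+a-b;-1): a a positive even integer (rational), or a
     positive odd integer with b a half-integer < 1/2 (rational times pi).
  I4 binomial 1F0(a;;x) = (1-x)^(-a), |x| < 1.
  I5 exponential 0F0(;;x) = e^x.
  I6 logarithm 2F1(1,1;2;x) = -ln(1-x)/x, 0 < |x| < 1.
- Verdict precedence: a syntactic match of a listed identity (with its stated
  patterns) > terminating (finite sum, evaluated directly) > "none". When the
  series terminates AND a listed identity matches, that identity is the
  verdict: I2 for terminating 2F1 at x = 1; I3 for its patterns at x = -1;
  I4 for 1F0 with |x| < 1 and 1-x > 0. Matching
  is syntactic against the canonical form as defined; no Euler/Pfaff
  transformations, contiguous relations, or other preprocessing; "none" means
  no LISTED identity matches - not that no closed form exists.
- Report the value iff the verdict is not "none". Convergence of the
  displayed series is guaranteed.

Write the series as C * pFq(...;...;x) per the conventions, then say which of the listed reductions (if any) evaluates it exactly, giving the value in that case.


Reduced: x = -\frac{1}{5}, 1F0, upper = {\frac{1}{3}}, lower = {-}, C = 5. Verdict (x = -\frac{1}{5}): the binomial series (I4) applies (the 1F0 binomial series: exponent -1/3, x = -\frac{1}{5}). Its exact value is 5 \cdot \left(\frac{6}{5}\right)^{-\frac{1}{3}}.

The tell: t_0 = 5 here, and roots of the ratio polynomials (prefactor 5) are the negated parameters.
Term ratio: r(k) = -\frac{1}{5} * (k+\frac{1}{3}) / [(k+1)] - poly over poly, x = -\frac{1}{5} from leading terms; C = 5 at k = 0.


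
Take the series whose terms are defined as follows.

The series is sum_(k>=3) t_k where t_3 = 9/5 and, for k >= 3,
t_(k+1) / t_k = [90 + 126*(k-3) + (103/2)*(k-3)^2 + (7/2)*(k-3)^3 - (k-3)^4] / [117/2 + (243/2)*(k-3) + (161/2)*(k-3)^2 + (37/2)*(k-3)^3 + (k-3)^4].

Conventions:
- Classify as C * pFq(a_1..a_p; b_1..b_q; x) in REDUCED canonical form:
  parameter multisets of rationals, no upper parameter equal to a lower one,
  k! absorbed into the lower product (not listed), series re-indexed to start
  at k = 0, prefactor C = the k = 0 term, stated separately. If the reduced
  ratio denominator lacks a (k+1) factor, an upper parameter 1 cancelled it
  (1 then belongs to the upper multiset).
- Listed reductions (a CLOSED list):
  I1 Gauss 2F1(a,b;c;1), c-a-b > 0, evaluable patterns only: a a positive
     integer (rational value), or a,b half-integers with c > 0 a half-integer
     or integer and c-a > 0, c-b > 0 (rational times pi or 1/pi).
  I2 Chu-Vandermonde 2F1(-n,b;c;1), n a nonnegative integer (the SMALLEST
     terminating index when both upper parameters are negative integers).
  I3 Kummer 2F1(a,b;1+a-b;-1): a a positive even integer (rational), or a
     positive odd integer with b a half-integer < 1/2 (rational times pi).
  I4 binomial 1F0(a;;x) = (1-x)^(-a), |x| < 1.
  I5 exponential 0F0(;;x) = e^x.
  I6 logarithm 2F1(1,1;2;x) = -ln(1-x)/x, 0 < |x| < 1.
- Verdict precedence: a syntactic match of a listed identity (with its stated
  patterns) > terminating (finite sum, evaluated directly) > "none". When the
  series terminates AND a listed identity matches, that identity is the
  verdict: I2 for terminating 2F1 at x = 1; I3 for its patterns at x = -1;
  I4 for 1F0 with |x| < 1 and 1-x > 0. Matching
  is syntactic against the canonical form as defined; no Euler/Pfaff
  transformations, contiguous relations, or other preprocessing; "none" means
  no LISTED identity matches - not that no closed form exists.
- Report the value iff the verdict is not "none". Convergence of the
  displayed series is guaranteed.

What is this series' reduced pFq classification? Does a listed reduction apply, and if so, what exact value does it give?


Canonical form: C = 9/5 times 2F1 with upper {-10, 2}, lower {13}, x = -1. Verdict at x = -1: Kummer (I3) matches (x = -1; c = 13 equals 1+a-b for upper {-10, 2}: listed pattern). Its exact value is 54/5.

Structural cue: from the first term 9/5: the expanded ratio factors over Q; C = 9/5, roots give parameters.
Ratio: r(k) = (-1) * (k-10) (k+2) / [(k+13) (k+1)] - poly over poly, x = (-1) from leading terms; C = 9/5 at k = 0.


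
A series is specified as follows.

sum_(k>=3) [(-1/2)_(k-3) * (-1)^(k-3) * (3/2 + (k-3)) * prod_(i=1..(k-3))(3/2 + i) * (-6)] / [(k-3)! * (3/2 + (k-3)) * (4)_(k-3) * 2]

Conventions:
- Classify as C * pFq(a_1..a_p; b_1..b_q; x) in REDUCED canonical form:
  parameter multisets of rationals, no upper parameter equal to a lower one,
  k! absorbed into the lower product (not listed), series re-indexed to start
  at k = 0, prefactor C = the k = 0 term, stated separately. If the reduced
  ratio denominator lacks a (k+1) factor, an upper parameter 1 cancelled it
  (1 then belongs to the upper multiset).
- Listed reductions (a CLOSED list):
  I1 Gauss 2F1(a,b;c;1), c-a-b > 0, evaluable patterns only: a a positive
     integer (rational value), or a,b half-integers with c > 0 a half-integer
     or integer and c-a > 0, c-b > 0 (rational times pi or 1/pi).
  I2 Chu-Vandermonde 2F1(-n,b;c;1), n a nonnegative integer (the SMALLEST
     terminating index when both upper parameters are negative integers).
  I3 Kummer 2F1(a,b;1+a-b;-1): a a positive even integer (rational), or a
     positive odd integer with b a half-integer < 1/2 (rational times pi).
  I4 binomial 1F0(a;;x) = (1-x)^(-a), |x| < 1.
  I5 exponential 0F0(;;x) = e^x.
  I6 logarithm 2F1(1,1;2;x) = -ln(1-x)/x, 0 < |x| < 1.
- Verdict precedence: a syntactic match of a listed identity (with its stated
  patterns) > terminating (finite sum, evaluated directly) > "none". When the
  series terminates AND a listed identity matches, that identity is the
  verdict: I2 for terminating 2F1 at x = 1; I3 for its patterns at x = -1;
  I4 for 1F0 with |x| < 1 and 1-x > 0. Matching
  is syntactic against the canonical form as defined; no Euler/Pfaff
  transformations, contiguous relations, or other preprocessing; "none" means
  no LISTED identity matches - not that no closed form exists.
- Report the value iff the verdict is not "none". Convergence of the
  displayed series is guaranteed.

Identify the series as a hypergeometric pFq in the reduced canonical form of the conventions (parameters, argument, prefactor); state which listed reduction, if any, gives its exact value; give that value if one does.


Key observation: x = (-1) and the running product (C = -3) telescopes to a rising factorial.
Ratio: r(k) = (-1) * (k-1/2) (k+5/2) / [(k+4) (k+1)] - rational in k, leading ratio (-1); with t_0 = -3, classification follows.

Canonical form: C = -3 times 2F1 with upper {-1/2, 5/2}, lower {4}, x = -1. Verdict: none (x = -1): each listed identity misses the multisets {-1/2, 5/2} ; {4}.


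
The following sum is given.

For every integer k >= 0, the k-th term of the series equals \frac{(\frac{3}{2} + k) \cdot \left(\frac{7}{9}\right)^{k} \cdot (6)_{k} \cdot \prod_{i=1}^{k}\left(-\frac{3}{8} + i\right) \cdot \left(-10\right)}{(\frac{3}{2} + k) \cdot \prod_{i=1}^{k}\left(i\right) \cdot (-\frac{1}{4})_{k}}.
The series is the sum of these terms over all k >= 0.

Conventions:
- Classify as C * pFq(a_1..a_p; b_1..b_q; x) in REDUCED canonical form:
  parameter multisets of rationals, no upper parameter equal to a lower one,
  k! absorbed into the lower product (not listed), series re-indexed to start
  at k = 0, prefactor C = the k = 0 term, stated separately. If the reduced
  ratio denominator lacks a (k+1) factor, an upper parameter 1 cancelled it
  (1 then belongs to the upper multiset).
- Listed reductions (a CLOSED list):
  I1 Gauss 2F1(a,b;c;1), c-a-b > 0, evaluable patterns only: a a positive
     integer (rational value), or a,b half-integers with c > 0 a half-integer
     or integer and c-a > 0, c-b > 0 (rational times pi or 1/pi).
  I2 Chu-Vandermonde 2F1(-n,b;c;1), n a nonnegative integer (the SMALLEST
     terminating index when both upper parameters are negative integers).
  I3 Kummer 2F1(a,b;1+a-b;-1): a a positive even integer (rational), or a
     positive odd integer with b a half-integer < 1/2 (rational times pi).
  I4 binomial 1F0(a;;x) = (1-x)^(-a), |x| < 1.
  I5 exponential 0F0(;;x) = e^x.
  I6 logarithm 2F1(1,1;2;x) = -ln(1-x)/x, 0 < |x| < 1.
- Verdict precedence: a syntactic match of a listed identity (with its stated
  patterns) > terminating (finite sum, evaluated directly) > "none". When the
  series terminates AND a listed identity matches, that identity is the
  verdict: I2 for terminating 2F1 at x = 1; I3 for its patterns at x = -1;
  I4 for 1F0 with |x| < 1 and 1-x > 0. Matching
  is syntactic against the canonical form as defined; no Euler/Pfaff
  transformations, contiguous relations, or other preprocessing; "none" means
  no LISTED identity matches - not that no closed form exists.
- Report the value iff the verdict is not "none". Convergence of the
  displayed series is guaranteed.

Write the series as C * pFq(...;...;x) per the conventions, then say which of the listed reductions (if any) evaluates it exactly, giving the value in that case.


With C = -10: the canonical form is 2F1(\frac{5}{8}, 6; -\frac{1}{4}; \frac{7}{9}). Verdict: none. A 2F1 with upper {\frac{5}{8}, 6} fits none of I1-I6 at x = \frac{7}{9}; the sum runs forever.

Key step: from the first term -10: the factor k + 3/2 cancels (top and bottom), leaving prefactor -10.
Step ratio: r(k) = \frac{7}{9} * (k+\frac{5}{8}) (k+6) / [(k-\frac{1}{4}) (k+1)] - rational in k, leading ratio \frac{7}{9}; with t_0 = -10, classification follows.


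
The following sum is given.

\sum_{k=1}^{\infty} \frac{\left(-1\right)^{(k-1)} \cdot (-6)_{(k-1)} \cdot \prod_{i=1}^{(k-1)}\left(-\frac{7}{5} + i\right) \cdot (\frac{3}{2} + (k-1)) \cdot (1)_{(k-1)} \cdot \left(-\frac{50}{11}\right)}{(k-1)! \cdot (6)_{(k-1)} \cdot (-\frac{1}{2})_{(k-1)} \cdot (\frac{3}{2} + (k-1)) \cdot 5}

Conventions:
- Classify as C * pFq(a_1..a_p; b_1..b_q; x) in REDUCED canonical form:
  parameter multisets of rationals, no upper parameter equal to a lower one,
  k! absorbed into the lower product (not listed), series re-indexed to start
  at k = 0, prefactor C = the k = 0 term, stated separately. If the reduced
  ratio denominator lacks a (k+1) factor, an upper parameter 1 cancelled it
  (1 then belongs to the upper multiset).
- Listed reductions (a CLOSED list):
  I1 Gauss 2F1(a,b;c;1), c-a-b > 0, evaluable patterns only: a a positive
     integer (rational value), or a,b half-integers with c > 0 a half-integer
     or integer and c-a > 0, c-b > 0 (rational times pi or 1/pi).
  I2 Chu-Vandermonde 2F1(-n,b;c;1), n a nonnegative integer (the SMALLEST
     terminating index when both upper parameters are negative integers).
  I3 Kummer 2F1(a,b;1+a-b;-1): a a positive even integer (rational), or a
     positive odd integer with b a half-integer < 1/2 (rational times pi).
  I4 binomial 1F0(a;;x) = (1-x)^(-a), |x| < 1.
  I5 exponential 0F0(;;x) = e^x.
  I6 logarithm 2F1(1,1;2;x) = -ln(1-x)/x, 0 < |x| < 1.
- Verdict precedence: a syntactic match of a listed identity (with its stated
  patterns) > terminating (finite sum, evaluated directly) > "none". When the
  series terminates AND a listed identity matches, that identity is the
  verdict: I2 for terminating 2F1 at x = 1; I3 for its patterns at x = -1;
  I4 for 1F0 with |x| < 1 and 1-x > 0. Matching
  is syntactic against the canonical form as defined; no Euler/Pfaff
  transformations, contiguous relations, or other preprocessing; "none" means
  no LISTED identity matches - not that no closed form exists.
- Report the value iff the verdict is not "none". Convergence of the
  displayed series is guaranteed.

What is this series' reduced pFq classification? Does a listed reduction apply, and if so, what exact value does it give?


At argument -1: a 3F2 with upper {-6, -\frac{2}{5}, 1}, lower {-\frac{1}{2}, 6}, scaled by C = -\frac{10}{11}. Verdict: terminating - no listed pattern fits, but -6 in the upper list cuts the series at k = 6; direct evaluation. Value: -\frac{759665042}{277921875}.

The tell: from the first term -\frac{10}{11}: striking the common factor k + 3/2 reduces the term (prefactor -10/11).
Consecutive-term ratio: r(k) = -1 * (k-6) (k-\frac{2}{5}) (k+1) / [(k-\frac{1}{2}) (k+6) (k+1)] - poly over poly, x = -1 from leading terms; C = -\frac{10}{11} at k = 0.


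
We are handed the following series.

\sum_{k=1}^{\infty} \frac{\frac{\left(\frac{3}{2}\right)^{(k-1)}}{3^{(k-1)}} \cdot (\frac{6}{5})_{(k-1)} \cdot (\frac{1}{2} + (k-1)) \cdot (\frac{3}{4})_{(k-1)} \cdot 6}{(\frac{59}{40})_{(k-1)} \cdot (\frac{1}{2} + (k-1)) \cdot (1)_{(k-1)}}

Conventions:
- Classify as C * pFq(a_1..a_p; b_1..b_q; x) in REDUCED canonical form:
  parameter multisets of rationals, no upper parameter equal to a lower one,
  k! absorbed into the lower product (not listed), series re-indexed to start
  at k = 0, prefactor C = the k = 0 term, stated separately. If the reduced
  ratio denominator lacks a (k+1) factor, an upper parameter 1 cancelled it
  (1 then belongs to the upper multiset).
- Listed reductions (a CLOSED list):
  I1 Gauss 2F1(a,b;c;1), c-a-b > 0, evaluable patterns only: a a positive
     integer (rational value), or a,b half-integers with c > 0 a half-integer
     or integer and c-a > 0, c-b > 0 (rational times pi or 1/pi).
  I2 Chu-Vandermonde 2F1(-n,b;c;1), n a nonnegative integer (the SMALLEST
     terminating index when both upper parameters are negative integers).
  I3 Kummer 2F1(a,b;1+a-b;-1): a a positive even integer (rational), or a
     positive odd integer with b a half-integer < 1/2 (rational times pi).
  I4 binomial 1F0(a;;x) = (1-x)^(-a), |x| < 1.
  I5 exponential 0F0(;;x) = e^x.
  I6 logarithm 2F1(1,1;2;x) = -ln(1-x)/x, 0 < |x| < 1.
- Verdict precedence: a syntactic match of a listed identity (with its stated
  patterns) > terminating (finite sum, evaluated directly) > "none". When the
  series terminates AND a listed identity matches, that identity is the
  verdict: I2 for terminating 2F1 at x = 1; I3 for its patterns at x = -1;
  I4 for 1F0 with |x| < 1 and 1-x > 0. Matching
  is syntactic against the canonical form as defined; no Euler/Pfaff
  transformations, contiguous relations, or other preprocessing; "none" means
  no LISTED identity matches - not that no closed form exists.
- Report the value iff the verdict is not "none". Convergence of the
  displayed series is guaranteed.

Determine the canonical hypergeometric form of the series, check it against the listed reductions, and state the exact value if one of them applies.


The series (x = \frac{1}{2}) is 2F1: upper {\frac{3}{4}, \frac{6}{5}}, lower {\frac{59}{40}}, prefactor 6. Verdict: none - at argument \frac{1}{2} the multisets {\frac{3}{4}, \frac{6}{5}} ; {\frac{59}{40}} match no listed identity.

Structural cue: t_0 being 6, the factor k + 1/2 cancels (top and bottom), leaving C = 6.
Ratio: r(k) = \frac{1}{2} * (k+\frac{3}{4}) (k+\frac{6}{5}) / [(k+\frac{59}{40}) (k+1)] - rational; roots negated = parameters, x = \frac{1}{2}, C = 6.


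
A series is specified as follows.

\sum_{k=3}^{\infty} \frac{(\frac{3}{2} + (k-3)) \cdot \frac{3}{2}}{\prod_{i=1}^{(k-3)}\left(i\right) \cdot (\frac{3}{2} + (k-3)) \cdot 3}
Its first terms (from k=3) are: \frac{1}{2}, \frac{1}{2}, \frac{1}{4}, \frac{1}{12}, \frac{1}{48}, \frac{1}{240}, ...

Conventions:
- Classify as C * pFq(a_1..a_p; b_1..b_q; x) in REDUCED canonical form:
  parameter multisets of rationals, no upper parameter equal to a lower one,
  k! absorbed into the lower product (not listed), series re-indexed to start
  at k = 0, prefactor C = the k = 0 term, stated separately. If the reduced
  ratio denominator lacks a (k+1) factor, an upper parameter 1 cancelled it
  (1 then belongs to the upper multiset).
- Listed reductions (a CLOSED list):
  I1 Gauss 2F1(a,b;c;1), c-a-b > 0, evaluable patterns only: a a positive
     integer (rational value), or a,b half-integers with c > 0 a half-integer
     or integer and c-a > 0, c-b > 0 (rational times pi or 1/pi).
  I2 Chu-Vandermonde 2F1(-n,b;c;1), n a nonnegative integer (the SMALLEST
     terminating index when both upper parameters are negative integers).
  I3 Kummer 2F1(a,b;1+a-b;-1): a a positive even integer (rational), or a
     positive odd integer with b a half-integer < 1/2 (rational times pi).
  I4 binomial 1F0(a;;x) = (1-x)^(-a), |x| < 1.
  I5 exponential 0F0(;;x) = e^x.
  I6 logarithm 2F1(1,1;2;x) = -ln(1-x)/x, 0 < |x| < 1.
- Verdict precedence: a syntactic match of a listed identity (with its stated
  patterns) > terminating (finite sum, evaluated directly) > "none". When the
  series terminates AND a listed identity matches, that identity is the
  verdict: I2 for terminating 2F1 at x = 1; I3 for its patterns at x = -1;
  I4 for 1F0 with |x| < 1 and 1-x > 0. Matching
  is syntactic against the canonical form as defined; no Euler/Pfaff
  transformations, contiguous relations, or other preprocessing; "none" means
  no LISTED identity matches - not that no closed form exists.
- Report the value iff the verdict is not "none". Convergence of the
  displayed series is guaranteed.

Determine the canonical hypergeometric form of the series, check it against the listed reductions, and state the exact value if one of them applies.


Classification (C = \frac{1}{2}): 0F0 with upper {-}, lower {-}, argument x = 1. Verdict: the I5 exponential reduction applies (the 0F0 exponential series at x = 1). Its exact value is \frac{1}{2} \cdot e^{1}.

Structural cue: with t_0 = \frac{1}{2}, the constant factors (C = 1/2) combine into one prefactor.
Step ratio: r(k) = 1 * 1 / [(k+1)] - poly over poly, x = 1 from leading terms; C = \frac{1}{2} at k = 0.


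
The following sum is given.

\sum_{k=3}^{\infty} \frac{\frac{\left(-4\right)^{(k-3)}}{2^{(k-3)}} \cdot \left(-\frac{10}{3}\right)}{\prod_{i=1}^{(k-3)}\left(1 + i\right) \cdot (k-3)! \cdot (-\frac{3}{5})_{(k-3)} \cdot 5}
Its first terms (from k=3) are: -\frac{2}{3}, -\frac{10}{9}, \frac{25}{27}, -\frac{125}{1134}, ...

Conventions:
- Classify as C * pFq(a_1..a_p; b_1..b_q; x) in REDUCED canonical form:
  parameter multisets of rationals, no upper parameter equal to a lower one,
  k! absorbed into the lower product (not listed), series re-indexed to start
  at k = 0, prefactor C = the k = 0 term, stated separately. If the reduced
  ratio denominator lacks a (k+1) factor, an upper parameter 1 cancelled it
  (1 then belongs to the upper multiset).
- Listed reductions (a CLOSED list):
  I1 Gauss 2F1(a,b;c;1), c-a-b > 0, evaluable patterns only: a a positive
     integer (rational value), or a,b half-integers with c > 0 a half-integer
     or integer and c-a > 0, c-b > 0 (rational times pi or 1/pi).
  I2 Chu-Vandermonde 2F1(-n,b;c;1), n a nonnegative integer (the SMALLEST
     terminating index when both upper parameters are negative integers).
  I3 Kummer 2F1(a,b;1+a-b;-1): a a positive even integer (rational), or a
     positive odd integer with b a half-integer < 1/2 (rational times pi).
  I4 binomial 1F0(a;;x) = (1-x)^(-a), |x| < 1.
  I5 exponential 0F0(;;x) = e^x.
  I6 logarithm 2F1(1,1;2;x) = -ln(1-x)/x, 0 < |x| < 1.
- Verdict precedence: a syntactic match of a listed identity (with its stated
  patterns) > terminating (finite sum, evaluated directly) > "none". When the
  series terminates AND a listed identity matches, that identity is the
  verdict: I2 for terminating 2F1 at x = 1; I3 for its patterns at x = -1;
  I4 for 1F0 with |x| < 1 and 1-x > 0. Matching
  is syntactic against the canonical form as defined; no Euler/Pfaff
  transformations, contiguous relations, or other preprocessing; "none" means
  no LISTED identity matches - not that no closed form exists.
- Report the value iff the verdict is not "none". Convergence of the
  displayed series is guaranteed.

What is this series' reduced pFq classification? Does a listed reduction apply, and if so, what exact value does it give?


With C = -\frac{2}{3}: the canonical form is 0F2(-; -\frac{3}{5}, 2; -2). Verdict: none. Every listed pattern misses the 0F2 form at -2, upper {-}.

Key step: t_0 = -\frac{2}{3} here, and the lower running product (C = -2/3) is a rising factorial.
Term ratio: r(k) = -2 * 1 / [(k-\frac{3}{5}) (k+2) (k+1)] - rational in k, leading ratio -2; with t_0 = -\frac{2}{3}, classification follows.


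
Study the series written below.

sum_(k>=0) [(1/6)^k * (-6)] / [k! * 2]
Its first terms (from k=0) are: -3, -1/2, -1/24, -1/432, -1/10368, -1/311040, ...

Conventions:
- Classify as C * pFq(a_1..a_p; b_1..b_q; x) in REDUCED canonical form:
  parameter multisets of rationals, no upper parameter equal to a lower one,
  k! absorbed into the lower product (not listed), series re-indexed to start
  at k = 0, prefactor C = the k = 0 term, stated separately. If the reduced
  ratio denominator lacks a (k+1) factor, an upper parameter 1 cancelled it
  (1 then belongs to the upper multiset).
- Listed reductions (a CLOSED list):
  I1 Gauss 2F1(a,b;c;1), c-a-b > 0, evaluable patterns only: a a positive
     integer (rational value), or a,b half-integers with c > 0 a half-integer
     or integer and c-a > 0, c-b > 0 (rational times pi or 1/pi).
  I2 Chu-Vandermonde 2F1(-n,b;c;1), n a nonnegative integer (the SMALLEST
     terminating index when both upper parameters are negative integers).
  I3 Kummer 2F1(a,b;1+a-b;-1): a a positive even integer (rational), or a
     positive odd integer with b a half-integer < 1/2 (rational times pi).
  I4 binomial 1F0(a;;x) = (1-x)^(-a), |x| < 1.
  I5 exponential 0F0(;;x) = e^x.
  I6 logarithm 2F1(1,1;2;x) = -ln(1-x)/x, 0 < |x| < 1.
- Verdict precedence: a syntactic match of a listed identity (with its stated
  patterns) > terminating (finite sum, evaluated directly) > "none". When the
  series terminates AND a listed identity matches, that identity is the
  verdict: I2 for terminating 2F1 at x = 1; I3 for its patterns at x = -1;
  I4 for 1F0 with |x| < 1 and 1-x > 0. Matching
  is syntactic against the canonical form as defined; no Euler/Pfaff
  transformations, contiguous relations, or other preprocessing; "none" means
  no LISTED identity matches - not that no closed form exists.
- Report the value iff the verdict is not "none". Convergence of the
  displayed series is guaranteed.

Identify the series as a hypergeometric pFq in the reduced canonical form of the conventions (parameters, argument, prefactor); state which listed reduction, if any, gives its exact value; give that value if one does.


At argument 1/6: a 0F0 with upper {-}, lower {-}, scaled by C = -3. Verdict: the exponential series (I5) applies (the 0F0 exponential series at x = 1/6). Its exact value is (-3) * e^(1/6).

Structural cue: t_0 = -3 here, and the constant factors (C = -3, x = 1/6) combine into one prefactor.
Consecutive-term ratio: r(k) = (1/6) * 1 / [(k+1)] - rational in k, leading ratio (1/6); with t_0 = -3, classification follows.
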